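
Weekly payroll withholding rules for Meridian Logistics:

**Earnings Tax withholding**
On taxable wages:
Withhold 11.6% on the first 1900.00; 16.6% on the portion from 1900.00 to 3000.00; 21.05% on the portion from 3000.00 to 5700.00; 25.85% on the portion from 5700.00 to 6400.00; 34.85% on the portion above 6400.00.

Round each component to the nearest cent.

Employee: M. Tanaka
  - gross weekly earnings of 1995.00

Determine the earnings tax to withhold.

Earnings Tax: taxable = 1995.00
  220.40 + 16.6% × (1995.00 − 1900.00) = 220.40 + 16.6% × 95.00 = 236.17

236.17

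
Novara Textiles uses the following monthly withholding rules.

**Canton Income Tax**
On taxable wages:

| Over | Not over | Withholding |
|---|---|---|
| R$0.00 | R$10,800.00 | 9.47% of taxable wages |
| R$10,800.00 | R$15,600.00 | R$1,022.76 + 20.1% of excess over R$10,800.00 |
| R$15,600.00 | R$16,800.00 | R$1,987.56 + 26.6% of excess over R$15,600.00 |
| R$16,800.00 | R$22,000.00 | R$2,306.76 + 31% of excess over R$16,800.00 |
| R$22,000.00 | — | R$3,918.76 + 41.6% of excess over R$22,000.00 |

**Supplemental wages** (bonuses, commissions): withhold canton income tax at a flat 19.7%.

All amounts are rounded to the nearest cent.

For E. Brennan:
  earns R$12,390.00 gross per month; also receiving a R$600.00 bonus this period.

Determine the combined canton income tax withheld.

R$1,460.55

Canton Income Tax: taxable = R$12,390.00
  R$1,022.76 + 20.1% × (R$12,390.00 − R$10,800.00) = R$1,022.76 + 20.1% × R$1,590.00 = R$1,342.35
Supplemental (19.7% flat on bonus): 19.7% × R$600.00 = R$118.20
Total canton income tax: R$1,342.35 + R$118.20 = R$1,460.55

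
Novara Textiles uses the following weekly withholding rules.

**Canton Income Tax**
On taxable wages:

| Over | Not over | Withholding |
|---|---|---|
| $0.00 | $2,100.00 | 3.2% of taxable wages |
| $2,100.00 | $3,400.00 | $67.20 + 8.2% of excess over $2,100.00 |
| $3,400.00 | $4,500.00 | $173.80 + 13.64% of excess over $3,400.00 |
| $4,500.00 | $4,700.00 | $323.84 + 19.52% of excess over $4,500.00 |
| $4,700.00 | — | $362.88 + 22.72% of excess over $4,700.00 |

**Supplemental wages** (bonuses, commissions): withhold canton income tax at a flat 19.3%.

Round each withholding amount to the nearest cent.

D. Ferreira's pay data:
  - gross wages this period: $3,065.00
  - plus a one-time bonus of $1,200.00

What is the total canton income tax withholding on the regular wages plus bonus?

Canton Income Tax: taxable = $3,065.00
  $67.20 + 8.2% × ($3,065.00 − $2,100.00) = $67.20 + 8.2% × $965.00 = $146.33
Supplemental (19.3% flat on bonus): 19.3% × $1,200.00 = $231.60
Total canton income tax: $146.33 + $231.60 = $377.93

$377.93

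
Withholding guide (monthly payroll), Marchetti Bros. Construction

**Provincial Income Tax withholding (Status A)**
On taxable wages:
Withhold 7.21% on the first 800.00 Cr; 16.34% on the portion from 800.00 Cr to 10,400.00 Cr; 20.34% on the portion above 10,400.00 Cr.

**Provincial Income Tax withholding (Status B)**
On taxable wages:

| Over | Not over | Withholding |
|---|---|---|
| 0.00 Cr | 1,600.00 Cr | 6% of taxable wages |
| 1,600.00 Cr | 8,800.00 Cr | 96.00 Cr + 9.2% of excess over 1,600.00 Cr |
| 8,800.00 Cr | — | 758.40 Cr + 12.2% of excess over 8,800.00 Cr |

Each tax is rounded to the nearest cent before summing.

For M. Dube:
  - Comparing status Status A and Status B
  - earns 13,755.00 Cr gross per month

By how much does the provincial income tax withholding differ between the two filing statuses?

Provincial Income Tax (Status A): taxable = 13,755.00 Cr
  1,626.32 Cr + 20.34% × (13,755.00 Cr − 10,400.00 Cr) = 1,626.32 Cr + 20.34% × 3,355.00 Cr = 2,308.73 Cr
Provincial Income Tax (Status B): taxable = 13,755.00 Cr
  758.40 Cr + 12.2% × (13,755.00 Cr − 8,800.00 Cr) = 758.40 Cr + 12.2% × 4,955.00 Cr = 1,362.91 Cr
Difference: |2,308.73 Cr − 1,362.91 Cr| = 945.82 Cr (higher under Status A)

945.82 Cr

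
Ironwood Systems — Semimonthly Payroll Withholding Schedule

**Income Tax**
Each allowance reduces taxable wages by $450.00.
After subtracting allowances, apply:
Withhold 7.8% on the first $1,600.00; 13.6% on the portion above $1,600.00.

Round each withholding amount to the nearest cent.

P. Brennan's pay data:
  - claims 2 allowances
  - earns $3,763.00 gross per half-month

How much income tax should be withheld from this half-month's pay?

$296.57

Income Tax: taxable = $3,763.00 − 2×$450.00 = $2,863.00
  $124.80 + 13.6% × ($2,863.00 − $1,600.00) = $124.80 + 13.6% × $1,263.00 = $296.57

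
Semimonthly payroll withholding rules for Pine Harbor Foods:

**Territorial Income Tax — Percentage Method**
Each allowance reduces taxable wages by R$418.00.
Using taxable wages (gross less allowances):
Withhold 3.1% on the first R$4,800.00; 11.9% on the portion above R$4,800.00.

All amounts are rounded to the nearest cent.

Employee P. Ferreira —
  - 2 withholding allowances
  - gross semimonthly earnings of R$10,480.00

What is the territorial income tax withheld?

Territorial Income Tax: taxable = R$10,480.00 − 2×R$418.00 = R$9,644.00
  R$148.80 + 11.9% × (R$9,644.00 − R$4,800.00) = R$148.80 + 11.9% × R$4,844.00 = R$725.24

R$725.24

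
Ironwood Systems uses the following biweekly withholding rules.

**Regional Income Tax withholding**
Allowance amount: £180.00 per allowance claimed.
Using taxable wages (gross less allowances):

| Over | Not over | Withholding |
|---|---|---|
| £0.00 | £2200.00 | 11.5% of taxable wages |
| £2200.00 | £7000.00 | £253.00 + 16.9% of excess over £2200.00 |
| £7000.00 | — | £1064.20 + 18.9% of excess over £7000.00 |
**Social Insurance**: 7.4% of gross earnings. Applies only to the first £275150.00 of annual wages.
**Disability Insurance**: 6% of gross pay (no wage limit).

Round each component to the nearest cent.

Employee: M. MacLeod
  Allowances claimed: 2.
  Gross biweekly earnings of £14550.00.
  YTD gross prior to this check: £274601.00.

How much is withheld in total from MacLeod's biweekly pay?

Regional Income Tax: taxable = £14550.00 − 2×£180.00 = £14190.00
  £1064.20 + 18.9% × (£14190.00 − £7000.00) = £1064.20 + 18.9% × £7190.00 = £2423.11
Social Insurance: cap £275150.00 − YTD £274601.00 = £549.00 subject; 7.4% × £549.00 = £40.63
Disability Insurance: 6% × £14550.00 = £873.00
Total: £2423.11 + £40.63 + £873.00 = £3336.74

£3336.74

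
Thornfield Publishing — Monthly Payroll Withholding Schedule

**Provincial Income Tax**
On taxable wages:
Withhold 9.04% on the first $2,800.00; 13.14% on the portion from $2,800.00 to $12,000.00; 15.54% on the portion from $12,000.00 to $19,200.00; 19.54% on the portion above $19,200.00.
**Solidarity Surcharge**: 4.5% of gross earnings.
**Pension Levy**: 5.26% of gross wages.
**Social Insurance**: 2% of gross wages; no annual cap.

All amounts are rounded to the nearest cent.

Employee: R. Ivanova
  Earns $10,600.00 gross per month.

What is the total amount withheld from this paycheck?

Provincial Income Tax: taxable = $10,600.00
  $253.12 + 13.14% × ($10,600.00 − $2,800.00) = $253.12 + 13.14% × $7,800.00 = $1,278.04
Solidarity Surcharge: 4.5% × $10,600.00 = $477.00
Pension Levy: 5.26% × $10,600.00 = $557.56
Social Insurance: 2% × $10,600.00 = $212.00
Total: $1,278.04 + $477.00 + $557.56 + $212.00 = $2,524.60

$2,524.60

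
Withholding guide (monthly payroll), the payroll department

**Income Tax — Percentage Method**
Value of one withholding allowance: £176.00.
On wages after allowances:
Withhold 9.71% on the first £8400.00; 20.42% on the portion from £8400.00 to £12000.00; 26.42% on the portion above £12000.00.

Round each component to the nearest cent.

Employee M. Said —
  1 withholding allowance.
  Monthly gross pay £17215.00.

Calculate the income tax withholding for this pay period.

£2882.06

Income Tax: taxable = £17215.00 − 1×£176.00 = £17039.00
  £1550.76 + 26.42% × (£17039.00 − £12000.00) = £1550.76 + 26.42% × £5039.00 = £2882.06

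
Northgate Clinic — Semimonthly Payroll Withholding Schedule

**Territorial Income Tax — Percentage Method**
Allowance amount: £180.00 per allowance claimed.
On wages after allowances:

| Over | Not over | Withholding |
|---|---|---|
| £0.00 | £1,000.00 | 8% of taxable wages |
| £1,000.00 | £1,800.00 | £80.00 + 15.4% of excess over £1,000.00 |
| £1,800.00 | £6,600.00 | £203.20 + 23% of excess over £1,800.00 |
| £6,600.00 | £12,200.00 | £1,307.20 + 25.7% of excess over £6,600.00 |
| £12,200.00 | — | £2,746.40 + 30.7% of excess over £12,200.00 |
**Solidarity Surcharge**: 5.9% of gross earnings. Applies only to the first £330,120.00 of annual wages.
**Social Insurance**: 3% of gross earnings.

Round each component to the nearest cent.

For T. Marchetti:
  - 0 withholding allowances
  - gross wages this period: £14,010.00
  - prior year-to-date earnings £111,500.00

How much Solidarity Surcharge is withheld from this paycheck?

Solidarity Surcharge: 5.9% × £14,010.00 = £826.59

£826.59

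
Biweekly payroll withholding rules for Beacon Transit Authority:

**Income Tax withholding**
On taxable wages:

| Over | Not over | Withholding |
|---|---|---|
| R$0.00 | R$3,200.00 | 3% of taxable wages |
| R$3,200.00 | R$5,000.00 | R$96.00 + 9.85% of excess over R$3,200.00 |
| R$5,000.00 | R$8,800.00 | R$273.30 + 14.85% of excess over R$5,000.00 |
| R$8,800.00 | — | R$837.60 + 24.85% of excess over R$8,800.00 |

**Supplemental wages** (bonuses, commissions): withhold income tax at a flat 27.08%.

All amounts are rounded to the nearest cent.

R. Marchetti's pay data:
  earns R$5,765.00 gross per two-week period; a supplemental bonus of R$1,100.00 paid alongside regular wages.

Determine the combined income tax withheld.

Income Tax: taxable = R$5,765.00
  R$273.30 + 14.85% × (R$5,765.00 − R$5,000.00) = R$273.30 + 14.85% × R$765.00 = R$386.90
Supplemental (27.08% flat on bonus): 27.08% × R$1,100.00 = R$297.88
Total income tax: R$386.90 + R$297.88 = R$684.78

R$684.78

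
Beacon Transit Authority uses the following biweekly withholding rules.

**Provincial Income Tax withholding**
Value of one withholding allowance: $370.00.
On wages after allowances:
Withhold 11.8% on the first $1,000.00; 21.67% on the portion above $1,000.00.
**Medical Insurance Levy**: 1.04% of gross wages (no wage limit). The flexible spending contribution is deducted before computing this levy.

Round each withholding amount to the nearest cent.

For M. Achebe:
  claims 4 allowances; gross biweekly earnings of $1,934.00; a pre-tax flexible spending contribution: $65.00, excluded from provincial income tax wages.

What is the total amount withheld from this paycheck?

$65.34

Provincial Income Tax: taxable = $1,934.00 − $65.00 − 4×$370.00 = $389.00
  11.8% × $389.00 = $45.90
Medical Insurance Levy: 1.04% × $1,869.00 = $19.44
Total: $45.90 + $19.44 = $65.34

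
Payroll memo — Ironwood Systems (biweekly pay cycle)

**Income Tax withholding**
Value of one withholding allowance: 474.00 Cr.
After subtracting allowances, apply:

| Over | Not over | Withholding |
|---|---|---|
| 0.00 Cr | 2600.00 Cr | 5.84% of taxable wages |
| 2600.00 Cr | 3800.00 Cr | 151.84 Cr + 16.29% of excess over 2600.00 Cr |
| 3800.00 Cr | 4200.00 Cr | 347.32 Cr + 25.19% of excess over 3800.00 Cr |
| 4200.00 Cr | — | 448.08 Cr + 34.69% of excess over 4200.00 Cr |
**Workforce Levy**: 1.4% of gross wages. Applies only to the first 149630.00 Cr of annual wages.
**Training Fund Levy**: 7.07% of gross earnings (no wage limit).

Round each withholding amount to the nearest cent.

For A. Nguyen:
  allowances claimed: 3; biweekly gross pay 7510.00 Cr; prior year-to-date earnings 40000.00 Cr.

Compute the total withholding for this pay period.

Income Tax: taxable = 7510.00 Cr − 3×474.00 Cr = 6088.00 Cr
  448.08 Cr + 34.69% × (6088.00 Cr − 4200.00 Cr) = 448.08 Cr + 34.69% × 1888.00 Cr = 1103.03 Cr
Workforce Levy: 1.4% × 7510.00 Cr = 105.14 Cr
Training Fund Levy: 7.07% × 7510.00 Cr = 530.96 Cr
Total: 1103.03 Cr + 105.14 Cr + 530.96 Cr = 1739.13 Cr

1739.13 Cr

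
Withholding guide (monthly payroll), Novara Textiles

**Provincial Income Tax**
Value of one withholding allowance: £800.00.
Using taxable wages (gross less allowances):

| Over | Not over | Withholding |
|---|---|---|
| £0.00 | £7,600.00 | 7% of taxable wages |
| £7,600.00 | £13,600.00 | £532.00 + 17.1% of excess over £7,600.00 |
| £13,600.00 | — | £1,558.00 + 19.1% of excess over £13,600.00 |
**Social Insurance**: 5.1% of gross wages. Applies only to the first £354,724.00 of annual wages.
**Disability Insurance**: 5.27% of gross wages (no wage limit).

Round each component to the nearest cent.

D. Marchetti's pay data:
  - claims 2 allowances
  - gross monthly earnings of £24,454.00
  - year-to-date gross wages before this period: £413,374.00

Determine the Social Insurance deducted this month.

Social Insurance: YTD £413,374.00 ≥ cap £354,724.00 → £0.00

£0.00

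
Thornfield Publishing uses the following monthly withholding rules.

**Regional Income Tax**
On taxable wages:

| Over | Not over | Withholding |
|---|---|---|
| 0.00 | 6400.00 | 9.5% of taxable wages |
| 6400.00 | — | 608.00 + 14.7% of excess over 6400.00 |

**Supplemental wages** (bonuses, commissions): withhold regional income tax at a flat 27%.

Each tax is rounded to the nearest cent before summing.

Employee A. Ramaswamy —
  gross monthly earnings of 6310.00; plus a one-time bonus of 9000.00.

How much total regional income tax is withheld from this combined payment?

3029.45

Regional Income Tax: taxable = 6310.00
  9.5% × 6310.00 = 599.45
Supplemental (27% flat on bonus): 27% × 9000.00 = 2430.00
Total regional income tax: 599.45 + 2430.00 = 3029.45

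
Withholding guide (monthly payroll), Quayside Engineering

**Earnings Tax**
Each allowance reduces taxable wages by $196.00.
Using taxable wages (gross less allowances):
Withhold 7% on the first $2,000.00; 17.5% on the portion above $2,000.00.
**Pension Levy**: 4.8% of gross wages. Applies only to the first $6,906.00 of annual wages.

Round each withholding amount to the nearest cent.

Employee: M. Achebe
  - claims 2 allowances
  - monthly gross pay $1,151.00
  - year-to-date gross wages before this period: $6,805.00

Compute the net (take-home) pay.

$1,093.02

Earnings Tax: taxable = $1,151.00 − 2×$196.00 = $759.00
  7% × $759.00 = $53.13
Pension Levy: cap $6,906.00 − YTD $6,805.00 = $101.00 subject; 4.8% × $101.00 = $4.85
Total withheld: $53.13 + $4.85 = $57.98
Net pay: $1,151.00 − $57.98 = $1,093.02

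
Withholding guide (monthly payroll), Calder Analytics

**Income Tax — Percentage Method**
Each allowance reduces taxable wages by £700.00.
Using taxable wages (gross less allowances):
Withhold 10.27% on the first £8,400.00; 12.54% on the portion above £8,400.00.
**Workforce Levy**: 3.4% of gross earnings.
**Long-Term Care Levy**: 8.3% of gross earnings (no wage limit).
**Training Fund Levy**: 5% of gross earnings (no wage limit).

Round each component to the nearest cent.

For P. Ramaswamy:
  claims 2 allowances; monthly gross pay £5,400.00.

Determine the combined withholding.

£1,312.60

Income Tax: taxable = £5,400.00 − 2×£700.00 = £4,000.00
  10.27% × £4,000.00 = £410.80
Workforce Levy: 3.4% × £5,400.00 = £183.60
Long-Term Care Levy: 8.3% × £5,400.00 = £448.20
Training Fund Levy: 5% × £5,400.00 = £270.00
Total: £410.80 + £183.60 + £448.20 + £270.00 = £1,312.60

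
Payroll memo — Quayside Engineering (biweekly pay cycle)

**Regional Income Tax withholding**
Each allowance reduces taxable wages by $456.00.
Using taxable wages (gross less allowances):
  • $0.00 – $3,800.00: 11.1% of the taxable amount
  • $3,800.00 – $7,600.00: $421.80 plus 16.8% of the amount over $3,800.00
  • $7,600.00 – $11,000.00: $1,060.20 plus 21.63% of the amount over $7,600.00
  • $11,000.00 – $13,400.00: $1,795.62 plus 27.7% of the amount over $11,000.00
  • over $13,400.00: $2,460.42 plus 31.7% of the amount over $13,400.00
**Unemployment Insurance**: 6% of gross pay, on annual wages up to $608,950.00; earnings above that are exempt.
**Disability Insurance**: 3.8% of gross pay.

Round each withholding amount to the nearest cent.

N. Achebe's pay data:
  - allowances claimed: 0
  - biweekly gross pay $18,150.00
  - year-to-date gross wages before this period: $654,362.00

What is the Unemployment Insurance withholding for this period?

Unemployment Insurance: YTD $654,362.00 ≥ cap $608,950.00 → $0.00

$0.00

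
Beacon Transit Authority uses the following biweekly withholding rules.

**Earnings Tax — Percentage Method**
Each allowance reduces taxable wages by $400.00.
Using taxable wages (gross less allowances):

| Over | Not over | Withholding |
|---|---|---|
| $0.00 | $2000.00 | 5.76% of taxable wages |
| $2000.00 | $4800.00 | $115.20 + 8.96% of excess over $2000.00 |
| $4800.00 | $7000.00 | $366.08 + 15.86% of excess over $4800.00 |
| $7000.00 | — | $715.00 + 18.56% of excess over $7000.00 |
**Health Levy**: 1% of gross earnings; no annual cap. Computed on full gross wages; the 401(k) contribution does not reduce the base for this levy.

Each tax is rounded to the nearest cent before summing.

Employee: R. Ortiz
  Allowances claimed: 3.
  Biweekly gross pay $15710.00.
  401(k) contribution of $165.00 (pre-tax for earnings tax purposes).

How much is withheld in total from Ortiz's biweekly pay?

$2235.33

Earnings Tax: taxable = $15710.00 − $165.00 − 3×$400.00 = $14345.00
  $715.00 + 18.56% × ($14345.00 − $7000.00) = $715.00 + 18.56% × $7345.00 = $2078.23
Health Levy: 1% × $15710.00 = $157.10
Total: $2078.23 + $157.10 = $2235.33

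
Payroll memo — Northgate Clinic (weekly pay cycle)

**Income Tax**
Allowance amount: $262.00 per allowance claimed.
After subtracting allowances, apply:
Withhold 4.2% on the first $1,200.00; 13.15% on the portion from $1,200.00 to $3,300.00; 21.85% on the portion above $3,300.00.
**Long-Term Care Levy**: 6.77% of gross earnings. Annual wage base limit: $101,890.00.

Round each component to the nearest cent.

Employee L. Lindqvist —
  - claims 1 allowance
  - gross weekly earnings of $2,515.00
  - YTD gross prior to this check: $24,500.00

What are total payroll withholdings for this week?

$359.14

Income Tax: taxable = $2,515.00 − 1×$262.00 = $2,253.00
  $50.40 + 13.15% × ($2,253.00 − $1,200.00) = $50.40 + 13.15% × $1,053.00 = $188.87
Long-Term Care Levy: 6.77% × $2,515.00 = $170.27
Total: $188.87 + $170.27 = $359.14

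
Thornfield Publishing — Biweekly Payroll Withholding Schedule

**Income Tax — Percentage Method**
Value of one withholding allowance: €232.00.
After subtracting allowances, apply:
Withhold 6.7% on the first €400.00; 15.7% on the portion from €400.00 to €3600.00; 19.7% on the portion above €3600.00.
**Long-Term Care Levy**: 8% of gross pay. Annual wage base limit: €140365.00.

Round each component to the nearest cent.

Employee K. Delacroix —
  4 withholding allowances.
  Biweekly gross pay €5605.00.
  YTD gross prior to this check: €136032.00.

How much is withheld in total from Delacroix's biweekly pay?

€1088.01

Income Tax: taxable = €5605.00 − 4×€232.00 = €4677.00
  €529.20 + 19.7% × (€4677.00 − €3600.00) = €529.20 + 19.7% × €1077.00 = €741.37
Long-Term Care Levy: cap €140365.00 − YTD €136032.00 = €4333.00 subject; 8% × €4333.00 = €346.64
Total: €741.37 + €346.64 = €1088.01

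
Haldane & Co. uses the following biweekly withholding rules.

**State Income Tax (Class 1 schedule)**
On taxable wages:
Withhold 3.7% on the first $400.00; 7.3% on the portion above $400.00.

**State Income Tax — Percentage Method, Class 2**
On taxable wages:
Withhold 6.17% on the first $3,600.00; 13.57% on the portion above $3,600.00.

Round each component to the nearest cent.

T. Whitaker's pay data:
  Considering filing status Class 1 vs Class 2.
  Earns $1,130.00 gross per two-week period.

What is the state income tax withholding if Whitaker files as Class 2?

$69.72

State Income Tax (Class 2): taxable = $1,130.00
  6.17% × $1,130.00 = $69.72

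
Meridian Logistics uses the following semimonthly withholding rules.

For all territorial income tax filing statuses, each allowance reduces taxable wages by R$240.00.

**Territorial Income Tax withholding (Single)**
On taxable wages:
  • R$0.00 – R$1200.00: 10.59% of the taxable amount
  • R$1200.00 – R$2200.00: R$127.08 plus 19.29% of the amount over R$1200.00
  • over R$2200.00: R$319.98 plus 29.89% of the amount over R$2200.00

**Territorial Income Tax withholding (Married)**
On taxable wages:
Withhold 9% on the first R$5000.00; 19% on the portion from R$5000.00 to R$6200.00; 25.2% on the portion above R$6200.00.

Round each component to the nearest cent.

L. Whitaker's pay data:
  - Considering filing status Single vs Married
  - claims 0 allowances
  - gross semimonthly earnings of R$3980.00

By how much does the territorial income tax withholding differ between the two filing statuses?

Territorial Income Tax (Single): taxable = R$3980.00
  R$319.98 + 29.89% × (R$3980.00 − R$2200.00) = R$319.98 + 29.89% × R$1780.00 = R$852.02
Territorial Income Tax (Married): taxable = R$3980.00
  9% × R$3980.00 = R$358.20
Difference: |R$852.02 − R$358.20| = R$493.82 (higher under Single)

R$493.82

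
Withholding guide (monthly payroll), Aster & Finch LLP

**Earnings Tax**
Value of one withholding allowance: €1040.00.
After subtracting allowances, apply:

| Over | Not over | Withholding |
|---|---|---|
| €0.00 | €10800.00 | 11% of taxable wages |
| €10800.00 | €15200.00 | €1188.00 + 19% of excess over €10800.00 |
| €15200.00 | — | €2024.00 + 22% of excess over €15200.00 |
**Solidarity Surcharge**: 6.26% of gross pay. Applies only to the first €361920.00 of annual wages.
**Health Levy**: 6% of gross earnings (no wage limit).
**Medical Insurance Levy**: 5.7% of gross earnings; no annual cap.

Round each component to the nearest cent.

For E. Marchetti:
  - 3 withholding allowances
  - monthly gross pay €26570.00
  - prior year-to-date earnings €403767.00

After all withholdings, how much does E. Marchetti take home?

€19622.31

Earnings Tax: taxable = €26570.00 − 3×€1040.00 = €23450.00
  €2024.00 + 22% × (€23450.00 − €15200.00) = €2024.00 + 22% × €8250.00 = €3839.00
Solidarity Surcharge: YTD €403767.00 ≥ cap €361920.00 → €0.00
Health Levy: 6% × €26570.00 = €1594.20
Medical Insurance Levy: 5.7% × €26570.00 = €1514.49
Total withheld: €3839.00 + €0.00 + €1594.20 + €1514.49 = €6947.69
Net pay: €26570.00 − €6947.69 = €19622.31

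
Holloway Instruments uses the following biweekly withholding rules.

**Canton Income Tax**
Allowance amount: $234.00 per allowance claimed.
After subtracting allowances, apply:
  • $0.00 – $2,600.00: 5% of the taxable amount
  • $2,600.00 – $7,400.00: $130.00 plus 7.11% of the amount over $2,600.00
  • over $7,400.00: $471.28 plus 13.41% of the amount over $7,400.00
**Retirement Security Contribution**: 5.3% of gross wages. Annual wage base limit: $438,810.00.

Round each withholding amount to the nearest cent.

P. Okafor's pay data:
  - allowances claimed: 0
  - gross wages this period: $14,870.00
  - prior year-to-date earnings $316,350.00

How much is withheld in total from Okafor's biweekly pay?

Canton Income Tax: taxable = $14,870.00
  $471.28 + 13.41% × ($14,870.00 − $7,400.00) = $471.28 + 13.41% × $7,470.00 = $1,473.01
Retirement Security Contribution: 5.3% × $14,870.00 = $788.11
Total: $1,473.01 + $788.11 = $2,261.12

$2,261.12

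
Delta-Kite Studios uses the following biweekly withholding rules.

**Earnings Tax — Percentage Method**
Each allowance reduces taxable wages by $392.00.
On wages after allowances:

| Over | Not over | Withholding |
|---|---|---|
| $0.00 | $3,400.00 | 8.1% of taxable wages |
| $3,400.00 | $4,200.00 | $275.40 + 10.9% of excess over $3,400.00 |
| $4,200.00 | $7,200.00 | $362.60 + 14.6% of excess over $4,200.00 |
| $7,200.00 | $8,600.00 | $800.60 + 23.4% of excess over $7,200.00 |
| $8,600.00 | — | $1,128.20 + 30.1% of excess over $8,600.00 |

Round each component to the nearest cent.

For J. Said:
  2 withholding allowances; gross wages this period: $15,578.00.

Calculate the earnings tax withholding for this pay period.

Earnings Tax: taxable = $15,578.00 − 2×$392.00 = $14,794.00
  $1,128.20 + 30.1% × ($14,794.00 − $8,600.00) = $1,128.20 + 30.1% × $6,194.00 = $2,992.59

$2,992.59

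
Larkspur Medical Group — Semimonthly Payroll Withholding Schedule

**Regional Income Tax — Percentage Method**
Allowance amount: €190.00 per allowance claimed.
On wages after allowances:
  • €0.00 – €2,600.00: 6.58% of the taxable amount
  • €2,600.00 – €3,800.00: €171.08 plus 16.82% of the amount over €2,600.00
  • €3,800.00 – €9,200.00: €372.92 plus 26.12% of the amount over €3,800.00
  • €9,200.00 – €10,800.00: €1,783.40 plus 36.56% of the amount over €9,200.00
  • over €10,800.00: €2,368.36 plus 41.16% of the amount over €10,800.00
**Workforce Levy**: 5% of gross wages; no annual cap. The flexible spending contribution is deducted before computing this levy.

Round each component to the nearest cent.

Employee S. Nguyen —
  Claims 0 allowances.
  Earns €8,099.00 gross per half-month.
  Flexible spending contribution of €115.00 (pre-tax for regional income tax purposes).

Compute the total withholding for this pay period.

€1,864.98

Regional Income Tax: taxable = €8,099.00 − €115.00 = €7,984.00
  €372.92 + 26.12% × (€7,984.00 − €3,800.00) = €372.92 + 26.12% × €4,184.00 = €1,465.78
Workforce Levy: 5% × €7,984.00 = €399.20
Total: €1,465.78 + €399.20 = €1,864.98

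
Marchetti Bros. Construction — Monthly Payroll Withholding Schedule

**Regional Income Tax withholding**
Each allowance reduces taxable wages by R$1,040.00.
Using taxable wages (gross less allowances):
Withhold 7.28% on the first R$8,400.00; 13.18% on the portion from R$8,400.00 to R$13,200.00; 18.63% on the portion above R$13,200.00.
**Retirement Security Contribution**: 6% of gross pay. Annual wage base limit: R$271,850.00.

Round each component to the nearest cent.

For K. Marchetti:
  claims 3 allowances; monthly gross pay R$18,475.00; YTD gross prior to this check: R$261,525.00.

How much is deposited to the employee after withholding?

Regional Income Tax: taxable = R$18,475.00 − 3×R$1,040.00 = R$15,355.00
  R$1,244.16 + 18.63% × (R$15,355.00 − R$13,200.00) = R$1,244.16 + 18.63% × R$2,155.00 = R$1,645.64
Retirement Security Contribution: cap R$271,850.00 − YTD R$261,525.00 = R$10,325.00 subject; 6% × R$10,325.00 = R$619.50
Total withheld: R$1,645.64 + R$619.50 = R$2,265.14
Net pay: R$18,475.00 − R$2,265.14 = R$16,209.86

R$16,209.86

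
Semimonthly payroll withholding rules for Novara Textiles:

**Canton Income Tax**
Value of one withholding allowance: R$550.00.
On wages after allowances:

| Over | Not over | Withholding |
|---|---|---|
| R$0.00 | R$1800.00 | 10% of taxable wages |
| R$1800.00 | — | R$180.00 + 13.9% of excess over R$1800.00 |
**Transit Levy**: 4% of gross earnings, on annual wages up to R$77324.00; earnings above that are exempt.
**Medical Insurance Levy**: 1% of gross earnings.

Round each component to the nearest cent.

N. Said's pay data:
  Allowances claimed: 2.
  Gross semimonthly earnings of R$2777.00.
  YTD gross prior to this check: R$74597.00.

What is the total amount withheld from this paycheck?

Canton Income Tax: taxable = R$2777.00 − 2×R$550.00 = R$1677.00
  10% × R$1677.00 = R$167.70
Transit Levy: cap R$77324.00 − YTD R$74597.00 = R$2727.00 subject; 4% × R$2727.00 = R$109.08
Medical Insurance Levy: 1% × R$2777.00 = R$27.77
Total: R$167.70 + R$109.08 + R$27.77 = R$304.55

R$304.55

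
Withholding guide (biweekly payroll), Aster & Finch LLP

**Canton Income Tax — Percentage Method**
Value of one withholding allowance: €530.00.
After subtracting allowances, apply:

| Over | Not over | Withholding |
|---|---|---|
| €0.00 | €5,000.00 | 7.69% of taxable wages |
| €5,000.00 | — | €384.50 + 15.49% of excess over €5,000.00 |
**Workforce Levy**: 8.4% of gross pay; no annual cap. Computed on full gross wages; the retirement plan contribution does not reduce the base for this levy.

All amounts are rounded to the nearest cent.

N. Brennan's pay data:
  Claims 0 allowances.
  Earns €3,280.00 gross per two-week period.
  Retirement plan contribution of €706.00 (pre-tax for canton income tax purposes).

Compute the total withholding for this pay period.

Canton Income Tax: taxable = €3,280.00 − €706.00 = €2,574.00
  7.69% × €2,574.00 = €197.94
Workforce Levy: 8.4% × €3,280.00 = €275.52
Total: €197.94 + €275.52 = €473.46

€473.46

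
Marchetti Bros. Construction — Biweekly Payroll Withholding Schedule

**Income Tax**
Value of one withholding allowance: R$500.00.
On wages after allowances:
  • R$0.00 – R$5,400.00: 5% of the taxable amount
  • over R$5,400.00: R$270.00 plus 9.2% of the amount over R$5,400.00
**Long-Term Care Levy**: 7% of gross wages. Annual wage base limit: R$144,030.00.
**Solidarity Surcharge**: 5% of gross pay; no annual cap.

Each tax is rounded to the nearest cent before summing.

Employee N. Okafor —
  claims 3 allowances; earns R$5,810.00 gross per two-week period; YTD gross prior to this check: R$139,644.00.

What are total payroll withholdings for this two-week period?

R$813.02

Income Tax: taxable = R$5,810.00 − 3×R$500.00 = R$4,310.00
  5% × R$4,310.00 = R$215.50
Long-Term Care Levy: cap R$144,030.00 − YTD R$139,644.00 = R$4,386.00 subject; 7% × R$4,386.00 = R$307.02
Solidarity Surcharge: 5% × R$5,810.00 = R$290.50
Total: R$215.50 + R$307.02 + R$290.50 = R$813.02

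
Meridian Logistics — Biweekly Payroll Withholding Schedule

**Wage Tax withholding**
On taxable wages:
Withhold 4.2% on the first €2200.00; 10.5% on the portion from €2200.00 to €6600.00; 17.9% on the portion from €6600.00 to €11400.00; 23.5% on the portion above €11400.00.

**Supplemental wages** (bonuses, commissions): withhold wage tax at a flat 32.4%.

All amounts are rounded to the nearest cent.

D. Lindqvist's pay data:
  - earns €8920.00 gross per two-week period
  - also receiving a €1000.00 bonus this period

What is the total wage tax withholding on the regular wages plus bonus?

€1293.68

Wage Tax: taxable = €8920.00
  €554.40 + 17.9% × (€8920.00 − €6600.00) = €554.40 + 17.9% × €2320.00 = €969.68
Supplemental (32.4% flat on bonus): 32.4% × €1000.00 = €324.00
Total wage tax: €969.68 + €324.00 = €1293.68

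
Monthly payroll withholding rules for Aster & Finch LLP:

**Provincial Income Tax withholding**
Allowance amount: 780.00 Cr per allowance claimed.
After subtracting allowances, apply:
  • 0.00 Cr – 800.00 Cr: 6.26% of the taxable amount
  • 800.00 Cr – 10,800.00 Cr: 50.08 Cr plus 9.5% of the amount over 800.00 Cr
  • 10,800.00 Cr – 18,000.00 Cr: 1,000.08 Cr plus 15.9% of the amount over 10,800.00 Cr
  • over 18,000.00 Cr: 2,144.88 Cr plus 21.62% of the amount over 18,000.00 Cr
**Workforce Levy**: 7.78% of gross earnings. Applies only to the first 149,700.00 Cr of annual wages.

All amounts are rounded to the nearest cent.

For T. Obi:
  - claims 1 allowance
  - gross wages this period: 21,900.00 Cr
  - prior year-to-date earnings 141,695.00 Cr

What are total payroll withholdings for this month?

3,442.21 Cr

Provincial Income Tax: taxable = 21,900.00 Cr − 1×780.00 Cr = 21,120.00 Cr
  2,144.88 Cr + 21.62% × (21,120.00 Cr − 18,000.00 Cr) = 2,144.88 Cr + 21.62% × 3,120.00 Cr = 2,819.42 Cr
Workforce Levy: cap 149,700.00 Cr − YTD 141,695.00 Cr = 8,005.00 Cr subject; 7.78% × 8,005.00 Cr = 622.79 Cr
Total: 2,819.42 Cr + 622.79 Cr = 3,442.21 Cr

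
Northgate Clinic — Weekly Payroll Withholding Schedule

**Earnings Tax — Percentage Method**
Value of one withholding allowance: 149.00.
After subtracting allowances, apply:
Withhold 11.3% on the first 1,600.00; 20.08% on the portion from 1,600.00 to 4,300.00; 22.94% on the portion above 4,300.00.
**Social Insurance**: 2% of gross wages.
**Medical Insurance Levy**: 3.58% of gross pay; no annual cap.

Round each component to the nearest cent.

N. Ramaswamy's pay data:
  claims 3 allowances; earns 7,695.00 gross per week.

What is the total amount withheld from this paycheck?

1,828.61

Earnings Tax: taxable = 7,695.00 − 3×149.00 = 7,248.00
  722.96 + 22.94% × (7,248.00 − 4,300.00) = 722.96 + 22.94% × 2,948.00 = 1,399.23
Social Insurance: 2% × 7,695.00 = 153.90
Medical Insurance Levy: 3.58% × 7,695.00 = 275.48
Total: 1,399.23 + 153.90 + 275.48 = 1,828.61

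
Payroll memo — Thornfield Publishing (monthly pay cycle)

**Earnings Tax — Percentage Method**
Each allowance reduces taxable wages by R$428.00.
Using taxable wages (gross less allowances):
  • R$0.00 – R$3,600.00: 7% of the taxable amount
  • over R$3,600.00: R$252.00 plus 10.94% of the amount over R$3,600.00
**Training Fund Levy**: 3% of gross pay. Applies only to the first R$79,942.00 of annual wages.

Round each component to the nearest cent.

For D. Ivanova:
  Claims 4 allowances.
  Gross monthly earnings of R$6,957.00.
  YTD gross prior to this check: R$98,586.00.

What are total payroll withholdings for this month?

Earnings Tax: taxable = R$6,957.00 − 4×R$428.00 = R$5,245.00
  R$252.00 + 10.94% × (R$5,245.00 − R$3,600.00) = R$252.00 + 10.94% × R$1,645.00 = R$431.96
Training Fund Levy: YTD R$98,586.00 ≥ cap R$79,942.00 → R$0.00
Total: R$431.96 + R$0.00 = R$431.96

R$431.96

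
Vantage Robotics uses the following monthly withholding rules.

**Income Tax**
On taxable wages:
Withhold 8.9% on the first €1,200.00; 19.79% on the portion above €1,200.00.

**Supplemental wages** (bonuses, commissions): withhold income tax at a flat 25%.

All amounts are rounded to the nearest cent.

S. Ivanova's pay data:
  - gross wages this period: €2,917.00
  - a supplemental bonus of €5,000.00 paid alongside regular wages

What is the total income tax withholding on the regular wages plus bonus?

€1,696.59

Income Tax: taxable = €2,917.00
  €106.80 + 19.79% × (€2,917.00 − €1,200.00) = €106.80 + 19.79% × €1,717.00 = €446.59
Supplemental (25% flat on bonus): 25% × €5,000.00 = €1,250.00
Total income tax: €446.59 + €1,250.00 = €1,696.59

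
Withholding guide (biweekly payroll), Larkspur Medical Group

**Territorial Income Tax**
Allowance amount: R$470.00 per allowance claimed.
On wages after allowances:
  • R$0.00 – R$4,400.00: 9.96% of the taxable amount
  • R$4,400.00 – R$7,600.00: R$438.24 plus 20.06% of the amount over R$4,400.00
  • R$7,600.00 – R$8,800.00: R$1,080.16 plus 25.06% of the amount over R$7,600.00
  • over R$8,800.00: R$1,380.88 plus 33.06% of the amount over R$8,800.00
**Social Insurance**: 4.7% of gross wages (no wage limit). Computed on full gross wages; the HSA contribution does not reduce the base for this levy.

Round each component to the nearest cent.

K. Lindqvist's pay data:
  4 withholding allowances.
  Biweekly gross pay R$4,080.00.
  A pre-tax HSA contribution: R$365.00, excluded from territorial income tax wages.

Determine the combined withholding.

R$374.53

Territorial Income Tax: taxable = R$4,080.00 − R$365.00 − 4×R$470.00 = R$1,835.00
  9.96% × R$1,835.00 = R$182.77
Social Insurance: 4.7% × R$4,080.00 = R$191.76
Total: R$182.77 + R$191.76 = R$374.53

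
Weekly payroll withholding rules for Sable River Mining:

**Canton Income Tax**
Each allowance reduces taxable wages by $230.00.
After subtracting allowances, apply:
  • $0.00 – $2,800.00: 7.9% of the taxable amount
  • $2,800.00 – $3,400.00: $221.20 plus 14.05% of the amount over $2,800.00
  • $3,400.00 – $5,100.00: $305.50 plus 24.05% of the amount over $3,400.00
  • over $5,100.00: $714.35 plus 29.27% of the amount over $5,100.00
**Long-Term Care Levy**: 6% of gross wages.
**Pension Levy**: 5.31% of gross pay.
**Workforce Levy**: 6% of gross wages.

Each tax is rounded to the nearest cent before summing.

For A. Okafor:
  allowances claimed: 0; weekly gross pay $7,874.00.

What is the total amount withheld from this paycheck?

Canton Income Tax: taxable = $7,874.00
  $714.35 + 29.27% × ($7,874.00 − $5,100.00) = $714.35 + 29.27% × $2,774.00 = $1,526.30
Long-Term Care Levy: 6% × $7,874.00 = $472.44
Pension Levy: 5.31% × $7,874.00 = $418.11
Workforce Levy: 6% × $7,874.00 = $472.44
Total: $1,526.30 + $472.44 + $418.11 + $472.44 = $2,889.29

$2,889.29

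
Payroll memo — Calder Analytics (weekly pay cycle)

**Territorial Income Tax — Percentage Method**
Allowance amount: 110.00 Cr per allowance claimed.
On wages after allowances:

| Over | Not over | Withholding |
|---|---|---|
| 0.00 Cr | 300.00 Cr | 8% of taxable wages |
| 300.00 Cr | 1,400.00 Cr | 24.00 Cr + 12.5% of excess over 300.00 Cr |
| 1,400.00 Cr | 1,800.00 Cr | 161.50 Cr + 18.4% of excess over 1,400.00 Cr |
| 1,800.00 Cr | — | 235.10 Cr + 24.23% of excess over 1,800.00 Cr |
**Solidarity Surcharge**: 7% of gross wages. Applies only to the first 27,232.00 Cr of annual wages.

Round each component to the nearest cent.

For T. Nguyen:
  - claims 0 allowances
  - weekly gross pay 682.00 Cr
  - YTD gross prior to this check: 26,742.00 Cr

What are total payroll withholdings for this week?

106.05 Cr

Territorial Income Tax: taxable = 682.00 Cr
  24.00 Cr + 12.5% × (682.00 Cr − 300.00 Cr) = 24.00 Cr + 12.5% × 382.00 Cr = 71.75 Cr
Solidarity Surcharge: cap 27,232.00 Cr − YTD 26,742.00 Cr = 490.00 Cr subject; 7% × 490.00 Cr = 34.30 Cr
Total: 71.75 Cr + 34.30 Cr = 106.05 Cr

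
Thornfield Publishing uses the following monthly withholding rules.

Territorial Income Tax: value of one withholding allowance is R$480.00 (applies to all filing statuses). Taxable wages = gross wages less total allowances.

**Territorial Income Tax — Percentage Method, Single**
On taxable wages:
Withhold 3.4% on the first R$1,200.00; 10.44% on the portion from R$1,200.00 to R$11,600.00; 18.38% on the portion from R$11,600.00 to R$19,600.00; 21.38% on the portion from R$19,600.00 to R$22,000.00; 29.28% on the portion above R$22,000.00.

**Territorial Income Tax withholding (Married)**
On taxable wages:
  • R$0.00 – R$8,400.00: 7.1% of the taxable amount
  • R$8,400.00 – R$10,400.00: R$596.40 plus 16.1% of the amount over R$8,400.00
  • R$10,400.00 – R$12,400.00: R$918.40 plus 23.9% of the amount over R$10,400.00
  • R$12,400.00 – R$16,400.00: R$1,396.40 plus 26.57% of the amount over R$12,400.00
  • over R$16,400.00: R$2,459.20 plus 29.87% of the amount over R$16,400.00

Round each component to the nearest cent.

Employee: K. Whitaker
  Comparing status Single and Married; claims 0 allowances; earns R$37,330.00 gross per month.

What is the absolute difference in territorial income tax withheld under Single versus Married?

Territorial Income Tax (Single): taxable = R$37,330.00
  R$3,110.08 + 29.28% × (R$37,330.00 − R$22,000.00) = R$3,110.08 + 29.28% × R$15,330.00 = R$7,598.70
Territorial Income Tax (Married): taxable = R$37,330.00
  R$2,459.20 + 29.87% × (R$37,330.00 − R$16,400.00) = R$2,459.20 + 29.87% × R$20,930.00 = R$8,710.99
Difference: |R$7,598.70 − R$8,710.99| = R$1,112.29 (higher under Married)

R$1,112.29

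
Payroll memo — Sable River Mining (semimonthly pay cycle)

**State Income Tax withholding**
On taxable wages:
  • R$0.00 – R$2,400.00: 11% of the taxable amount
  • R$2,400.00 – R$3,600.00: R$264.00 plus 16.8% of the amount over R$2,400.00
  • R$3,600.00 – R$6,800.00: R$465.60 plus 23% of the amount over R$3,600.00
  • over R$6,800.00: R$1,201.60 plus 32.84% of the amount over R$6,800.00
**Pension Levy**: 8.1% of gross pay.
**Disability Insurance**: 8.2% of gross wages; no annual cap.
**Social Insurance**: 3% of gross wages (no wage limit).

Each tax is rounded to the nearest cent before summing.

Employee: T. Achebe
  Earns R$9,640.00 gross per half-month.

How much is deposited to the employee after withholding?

State Income Tax: taxable = R$9,640.00
  R$1,201.60 + 32.84% × (R$9,640.00 − R$6,800.00) = R$1,201.60 + 32.84% × R$2,840.00 = R$2,134.26
Pension Levy: 8.1% × R$9,640.00 = R$780.84
Disability Insurance: 8.2% × R$9,640.00 = R$790.48
Social Insurance: 3% × R$9,640.00 = R$289.20
Total withheld: R$2,134.26 + R$780.84 + R$790.48 + R$289.20 = R$3,994.78
Net pay: R$9,640.00 − R$3,994.78 = R$5,645.22

R$5,645.22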